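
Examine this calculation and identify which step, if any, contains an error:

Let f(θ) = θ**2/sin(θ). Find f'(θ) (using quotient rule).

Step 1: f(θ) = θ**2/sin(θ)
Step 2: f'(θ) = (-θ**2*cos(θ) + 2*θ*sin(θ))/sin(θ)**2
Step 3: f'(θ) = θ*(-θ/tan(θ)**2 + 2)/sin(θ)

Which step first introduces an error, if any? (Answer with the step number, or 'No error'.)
Step 3

Step 3 is incorrect due to a wrong exponent.
The step shows: θ*(-θ/tan(θ)**2 + 2)/sin(θ)
The correct value should be: θ*(-θ/tan(θ) + 2)/sin(θ)

Explanation: The exponent -1 on tan(θ) was incorrectly written as -2: the term θ*(-θ/tan(θ) + 2)/sin(θ) was incorrectly written as θ*(-θ/tan(θ)**2 + 2)/sin(θ)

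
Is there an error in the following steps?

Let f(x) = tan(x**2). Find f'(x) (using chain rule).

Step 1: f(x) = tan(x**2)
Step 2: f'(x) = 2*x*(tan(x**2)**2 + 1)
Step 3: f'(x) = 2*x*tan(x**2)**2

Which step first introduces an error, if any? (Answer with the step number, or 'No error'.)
Step 3

Step 3 is incorrect due to a dropped term.
The step shows: 2*x*tan(x**2)**2
The correct value should be: 2*x*tan(x**2)**2 + 2*x

Explanation: A term was dropped: the term 2*x was incorrectly omitted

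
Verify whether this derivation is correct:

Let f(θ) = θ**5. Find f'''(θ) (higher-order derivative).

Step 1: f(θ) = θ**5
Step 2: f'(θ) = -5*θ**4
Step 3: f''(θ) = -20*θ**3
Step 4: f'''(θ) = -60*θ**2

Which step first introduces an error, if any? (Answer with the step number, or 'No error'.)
Step 2

Step 2 is incorrect due to a sign flip.
The step shows: -5*θ**4
The correct value should be: 5*θ**4

Explanation: The sign of the whole expression was flipped: the term 5*θ**4 was incorrectly written as -5*θ**4
The later steps are derived from this incorrect expression, so the error originates in Step 2.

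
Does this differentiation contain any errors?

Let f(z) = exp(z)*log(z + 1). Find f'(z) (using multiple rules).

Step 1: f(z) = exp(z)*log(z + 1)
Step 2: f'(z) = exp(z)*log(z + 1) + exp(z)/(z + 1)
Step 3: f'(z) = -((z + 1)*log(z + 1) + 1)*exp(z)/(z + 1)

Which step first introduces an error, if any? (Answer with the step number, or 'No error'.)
Step 3

Step 3 is incorrect due to a sign flip.
The step shows: -((z + 1)*log(z + 1) + 1)*exp(z)/(z + 1)
The correct value should be: ((z + 1)*log(z + 1) + 1)*exp(z)/(z + 1)

Explanation: The sign of the whole expression was flipped: the term ((z + 1)*log(z + 1) + 1)*exp(z)/(z + 1) was incorrectly written as -((z + 1)*log(z + 1) + 1)*exp(z)/(z + 1)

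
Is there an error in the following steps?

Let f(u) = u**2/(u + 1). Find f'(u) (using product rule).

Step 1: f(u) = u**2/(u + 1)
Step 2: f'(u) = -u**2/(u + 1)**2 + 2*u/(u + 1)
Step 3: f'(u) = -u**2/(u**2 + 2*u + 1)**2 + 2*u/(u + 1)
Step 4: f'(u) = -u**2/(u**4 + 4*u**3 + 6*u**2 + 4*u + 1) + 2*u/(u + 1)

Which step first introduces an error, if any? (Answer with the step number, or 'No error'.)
Step 3

Step 3 is incorrect due to a wrong exponent.
The step shows: -u**2/(u**2 + 2*u + 1)**2 + 2*u/(u + 1)
The correct value should be: -u**2/(u**2 + 2*u + 1) + 2*u/(u + 1)

Explanation: The exponent -1 on u**2 + 2*u + 1 was incorrectly written as -2: the term -u**2/(u**2 + 2*u + 1) was incorrectly written as -u**2/(u**2 + 2*u + 1)**2
The later steps are derived from this incorrect expression, so the error originates in Step 3.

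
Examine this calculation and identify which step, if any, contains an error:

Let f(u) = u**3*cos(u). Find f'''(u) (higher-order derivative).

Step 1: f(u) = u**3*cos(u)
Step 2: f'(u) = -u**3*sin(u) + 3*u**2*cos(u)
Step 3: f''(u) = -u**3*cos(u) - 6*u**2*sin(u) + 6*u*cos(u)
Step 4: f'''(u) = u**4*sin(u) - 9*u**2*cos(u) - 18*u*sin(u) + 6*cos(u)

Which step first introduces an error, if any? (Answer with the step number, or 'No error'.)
Step 4

Step 4 is incorrect due to a wrong exponent.
The step shows: u**4*sin(u) - 9*u**2*cos(u) - 18*u*sin(u) + 6*cos(u)
The correct value should be: u**3*sin(u) - 9*u**2*cos(u) - 18*u*sin(u) + 6*cos(u)

Explanation: The exponent 3 on u was incorrectly written as 4: the term u**3*sin(u) was incorrectly written as u**4*sin(u)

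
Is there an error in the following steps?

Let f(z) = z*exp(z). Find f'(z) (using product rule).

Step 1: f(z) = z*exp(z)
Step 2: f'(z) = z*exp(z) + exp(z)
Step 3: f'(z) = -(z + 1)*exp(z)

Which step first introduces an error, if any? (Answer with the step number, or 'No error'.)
Step 3

Step 3 is incorrect due to a sign flip.
The step shows: -(z + 1)*exp(z)
The correct value should be: (z + 1)*exp(z)

Explanation: The sign of the whole expression was flipped: the term (z + 1)*exp(z) was incorrectly written as -(z + 1)*exp(z)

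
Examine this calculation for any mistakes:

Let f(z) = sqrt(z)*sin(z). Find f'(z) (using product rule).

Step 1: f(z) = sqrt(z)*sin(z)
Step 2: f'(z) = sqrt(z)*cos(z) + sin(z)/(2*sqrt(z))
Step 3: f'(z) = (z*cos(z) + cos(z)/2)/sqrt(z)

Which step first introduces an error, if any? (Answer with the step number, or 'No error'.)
Step 3

Step 3 is incorrect due to a wrong trig function.
The step shows: (z*cos(z) + cos(z)/2)/sqrt(z)
The correct value should be: (z*cos(z) + sin(z)/2)/sqrt(z)

Explanation: sin(z) was incorrectly written as cos(z): the term (z*cos(z) + sin(z)/2)/sqrt(z) was incorrectly written as (z*cos(z) + cos(z)/2)/sqrt(z)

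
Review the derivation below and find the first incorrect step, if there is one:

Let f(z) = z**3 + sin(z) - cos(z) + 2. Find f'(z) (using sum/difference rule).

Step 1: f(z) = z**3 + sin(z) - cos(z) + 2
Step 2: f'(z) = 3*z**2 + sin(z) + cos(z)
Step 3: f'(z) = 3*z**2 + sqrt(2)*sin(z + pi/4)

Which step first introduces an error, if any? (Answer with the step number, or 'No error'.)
No error

All steps in this derivation are correct.
The final answer f'(z) = 3*z**2 + sqrt(2)*sin(z + pi/4) is valid.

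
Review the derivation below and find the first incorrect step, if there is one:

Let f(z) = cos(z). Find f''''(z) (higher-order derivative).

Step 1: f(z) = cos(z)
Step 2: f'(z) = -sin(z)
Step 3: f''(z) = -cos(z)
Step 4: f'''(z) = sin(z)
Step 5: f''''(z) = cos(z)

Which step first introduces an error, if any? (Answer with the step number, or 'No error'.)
No error

All steps in this derivation are correct.
The final answer f''''(z) = cos(z) is valid.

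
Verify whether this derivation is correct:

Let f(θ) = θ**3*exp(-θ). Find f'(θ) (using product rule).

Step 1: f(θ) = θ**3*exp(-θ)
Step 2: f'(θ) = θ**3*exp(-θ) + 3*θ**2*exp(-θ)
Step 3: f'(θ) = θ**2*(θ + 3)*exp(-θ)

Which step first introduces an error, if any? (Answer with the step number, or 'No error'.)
Step 2

Step 2 is incorrect due to a sign flip.
The step shows: θ**3*exp(-θ) + 3*θ**2*exp(-θ)
The correct value should be: -θ**3*exp(-θ) + 3*θ**2*exp(-θ)

Explanation: The sign of one term was flipped: the term -θ**3*exp(-θ) was incorrectly written as θ**3*exp(-θ)
The later steps are derived from this incorrect expression, so the error originates in Step 2.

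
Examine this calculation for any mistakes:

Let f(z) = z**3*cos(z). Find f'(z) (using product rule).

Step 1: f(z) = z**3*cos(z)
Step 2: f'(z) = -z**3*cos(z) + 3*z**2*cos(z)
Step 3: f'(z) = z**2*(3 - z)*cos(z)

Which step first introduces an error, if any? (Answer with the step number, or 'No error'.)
Step 2

Step 2 is incorrect due to a wrong trig function.
The step shows: -z**3*cos(z) + 3*z**2*cos(z)
The correct value should be: -z**3*sin(z) + 3*z**2*cos(z)

Explanation: sin(z) was incorrectly written as cos(z): the term -z**3*sin(z) was incorrectly written as -z**3*cos(z)
The later steps are derived from this incorrect expression, so the error originates in Step 2.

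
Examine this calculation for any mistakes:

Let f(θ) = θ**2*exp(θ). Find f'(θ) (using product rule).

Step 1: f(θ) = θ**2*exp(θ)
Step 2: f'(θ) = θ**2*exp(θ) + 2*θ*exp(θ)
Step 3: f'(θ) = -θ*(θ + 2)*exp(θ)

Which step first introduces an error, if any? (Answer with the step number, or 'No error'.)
Step 3

Step 3 is incorrect due to a sign flip.
The step shows: -θ*(θ + 2)*exp(θ)
The correct value should be: θ*(θ + 2)*exp(θ)

Explanation: The sign of the whole expression was flipped: the term θ*(θ + 2)*exp(θ) was incorrectly written as -θ*(θ + 2)*exp(θ)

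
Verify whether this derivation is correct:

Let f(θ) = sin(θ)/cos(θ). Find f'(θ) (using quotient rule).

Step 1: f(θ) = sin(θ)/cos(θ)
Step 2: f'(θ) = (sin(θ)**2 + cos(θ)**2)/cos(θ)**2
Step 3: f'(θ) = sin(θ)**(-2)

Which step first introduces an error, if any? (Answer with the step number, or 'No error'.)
Step 3

Step 3 is incorrect due to a wrong trig function.
The step shows: sin(θ)**(-2)
The correct value should be: cos(θ)**(-2)

Explanation: cos(θ) was incorrectly written as sin(θ): the term cos(θ)**(-2) was incorrectly written as sin(θ)**(-2)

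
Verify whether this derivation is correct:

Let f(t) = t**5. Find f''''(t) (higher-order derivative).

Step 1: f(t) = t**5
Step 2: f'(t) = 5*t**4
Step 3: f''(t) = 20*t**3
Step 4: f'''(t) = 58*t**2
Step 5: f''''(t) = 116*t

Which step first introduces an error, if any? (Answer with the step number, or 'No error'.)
Step 4

Step 4 is incorrect due to a wrong coefficient.
The step shows: 58*t**2
The correct value should be: 60*t**2

Explanation: The coefficient 60 was incorrectly written as 58: the term 60*t**2 was incorrectly written as 58*t**2
The later steps are derived from this incorrect expression, so the error originates in Step 4.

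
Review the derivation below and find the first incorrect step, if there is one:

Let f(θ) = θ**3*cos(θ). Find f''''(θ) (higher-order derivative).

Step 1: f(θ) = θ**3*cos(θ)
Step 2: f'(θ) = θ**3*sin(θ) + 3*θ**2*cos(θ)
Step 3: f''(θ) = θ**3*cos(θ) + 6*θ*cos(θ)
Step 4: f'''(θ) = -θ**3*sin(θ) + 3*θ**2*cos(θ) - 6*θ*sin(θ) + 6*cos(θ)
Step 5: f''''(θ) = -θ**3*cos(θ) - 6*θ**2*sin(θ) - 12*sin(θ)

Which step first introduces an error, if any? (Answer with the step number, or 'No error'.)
Step 2

Step 2 is incorrect due to a sign flip.
The step shows: θ**3*sin(θ) + 3*θ**2*cos(θ)
The correct value should be: -θ**3*sin(θ) + 3*θ**2*cos(θ)

Explanation: The sign of one term was flipped: the term -θ**3*sin(θ) was incorrectly written as θ**3*sin(θ)
The later steps are derived from this incorrect expression, so the error originates in Step 2.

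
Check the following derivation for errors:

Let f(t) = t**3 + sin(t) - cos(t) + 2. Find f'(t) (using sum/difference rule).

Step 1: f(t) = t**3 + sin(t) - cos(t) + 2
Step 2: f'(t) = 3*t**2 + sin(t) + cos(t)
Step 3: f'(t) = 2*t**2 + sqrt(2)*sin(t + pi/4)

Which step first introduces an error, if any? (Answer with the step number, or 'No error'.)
Step 3

Step 3 is incorrect due to a wrong coefficient.
The step shows: 2*t**2 + sqrt(2)*sin(t + pi/4)
The correct value should be: 3*t**2 + sqrt(2)*sin(t + pi/4)

Explanation: The coefficient 3 was incorrectly written as 2: the term 3*t**2 was incorrectly written as 2*t**2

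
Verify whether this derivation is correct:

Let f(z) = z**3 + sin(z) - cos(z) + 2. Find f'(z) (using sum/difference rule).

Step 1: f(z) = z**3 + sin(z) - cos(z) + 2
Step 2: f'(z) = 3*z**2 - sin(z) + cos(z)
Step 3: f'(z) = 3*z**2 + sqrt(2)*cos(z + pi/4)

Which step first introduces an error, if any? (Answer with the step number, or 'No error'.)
Step 2

Step 2 is incorrect due to a sign flip.
The step shows: 3*z**2 - sin(z) + cos(z)
The correct value should be: 3*z**2 + sin(z) + cos(z)

Explanation: The sign of one term was flipped: the term sin(z) was incorrectly written as -sin(z)
The later steps are derived from this incorrect expression, so the error originates in Step 2.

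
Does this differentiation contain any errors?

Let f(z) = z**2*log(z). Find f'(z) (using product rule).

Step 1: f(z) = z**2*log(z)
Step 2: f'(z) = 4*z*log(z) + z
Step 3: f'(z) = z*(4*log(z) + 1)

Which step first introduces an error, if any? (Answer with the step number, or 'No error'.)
Step 2

Step 2 is incorrect due to a wrong coefficient.
The step shows: 4*z*log(z) + z
The correct value should be: 2*z*log(z) + z

Explanation: The coefficient 2 was incorrectly written as 4: the term 2*z*log(z) was incorrectly written as 4*z*log(z)
The later steps are derived from this incorrect expression, so the error originates in Step 2.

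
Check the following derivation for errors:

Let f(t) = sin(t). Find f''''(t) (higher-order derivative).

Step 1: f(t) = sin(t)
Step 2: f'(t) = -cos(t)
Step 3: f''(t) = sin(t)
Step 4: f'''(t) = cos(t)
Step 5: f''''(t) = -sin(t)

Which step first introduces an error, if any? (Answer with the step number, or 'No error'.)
Step 2

Step 2 is incorrect due to a sign flip.
The step shows: -cos(t)
The correct value should be: cos(t)

Explanation: The sign of the whole expression was flipped: the term cos(t) was incorrectly written as -cos(t)
The later steps are derived from this incorrect expression, so the error originates in Step 2.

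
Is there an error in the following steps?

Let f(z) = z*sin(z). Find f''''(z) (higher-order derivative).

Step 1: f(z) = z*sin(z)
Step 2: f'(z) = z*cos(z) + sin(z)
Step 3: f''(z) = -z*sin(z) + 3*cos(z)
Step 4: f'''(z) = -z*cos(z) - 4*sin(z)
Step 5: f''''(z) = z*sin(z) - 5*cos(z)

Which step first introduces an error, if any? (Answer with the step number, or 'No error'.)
Step 3

Step 3 is incorrect due to a wrong coefficient.
The step shows: -z*sin(z) + 3*cos(z)
The correct value should be: -z*sin(z) + 2*cos(z)

Explanation: The coefficient 2 was incorrectly written as 3: the term 2*cos(z) was incorrectly written as 3*cos(z)
The later steps are derived from this incorrect expression, so the error originates in Step 3.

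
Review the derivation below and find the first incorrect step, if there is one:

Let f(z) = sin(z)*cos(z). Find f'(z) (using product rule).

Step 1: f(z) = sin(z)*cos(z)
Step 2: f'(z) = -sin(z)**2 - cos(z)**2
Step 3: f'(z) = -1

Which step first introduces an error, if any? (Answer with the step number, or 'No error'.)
Step 2

Step 2 is incorrect due to a sign flip.
The step shows: -sin(z)**2 - cos(z)**2
The correct value should be: -sin(z)**2 + cos(z)**2

Explanation: The sign of one term was flipped: the term cos(z)**2 was incorrectly written as -cos(z)**2
The later steps are derived from this incorrect expression, so the error originates in Step 2.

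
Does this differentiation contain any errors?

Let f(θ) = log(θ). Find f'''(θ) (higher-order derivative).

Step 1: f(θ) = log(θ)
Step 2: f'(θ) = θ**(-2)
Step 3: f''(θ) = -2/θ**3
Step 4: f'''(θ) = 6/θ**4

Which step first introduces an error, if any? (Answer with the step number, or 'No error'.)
Step 2

Step 2 is incorrect due to a wrong exponent.
The step shows: θ**(-2)
The correct value should be: 1/θ

Explanation: The exponent -1 on θ was incorrectly written as -2: the term 1/θ was incorrectly written as θ**(-2)
The later steps are derived from this incorrect expression, so the error originates in Step 2.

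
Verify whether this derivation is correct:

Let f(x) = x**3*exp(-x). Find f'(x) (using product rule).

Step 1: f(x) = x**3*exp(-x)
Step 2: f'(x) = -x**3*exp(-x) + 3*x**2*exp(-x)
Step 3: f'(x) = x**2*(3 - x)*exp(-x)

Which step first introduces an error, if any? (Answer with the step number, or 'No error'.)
No error

All steps in this derivation are correct.
The final answer f'(x) = x**2*(3 - x)*exp(-x) is valid.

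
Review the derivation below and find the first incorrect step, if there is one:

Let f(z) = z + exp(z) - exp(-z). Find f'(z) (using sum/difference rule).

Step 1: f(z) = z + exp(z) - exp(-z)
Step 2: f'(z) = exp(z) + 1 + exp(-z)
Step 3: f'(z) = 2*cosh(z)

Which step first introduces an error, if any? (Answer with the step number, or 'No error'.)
Step 3

Step 3 is incorrect due to a dropped term.
The step shows: 2*cosh(z)
The correct value should be: 2*cosh(z) + 1

Explanation: A term was dropped: the term 1 was incorrectly omitted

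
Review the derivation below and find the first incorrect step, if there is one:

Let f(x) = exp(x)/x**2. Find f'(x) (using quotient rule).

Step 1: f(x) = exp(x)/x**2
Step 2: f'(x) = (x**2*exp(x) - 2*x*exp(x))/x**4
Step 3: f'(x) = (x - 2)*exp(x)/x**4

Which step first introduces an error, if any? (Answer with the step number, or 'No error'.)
Step 3

Step 3 is incorrect due to a wrong exponent.
The step shows: (x - 2)*exp(x)/x**4
The correct value should be: (x - 2)*exp(x)/x**3

Explanation: The exponent -3 on x was incorrectly written as -4: the term (x - 2)*exp(x)/x**3 was incorrectly written as (x - 2)*exp(x)/x**4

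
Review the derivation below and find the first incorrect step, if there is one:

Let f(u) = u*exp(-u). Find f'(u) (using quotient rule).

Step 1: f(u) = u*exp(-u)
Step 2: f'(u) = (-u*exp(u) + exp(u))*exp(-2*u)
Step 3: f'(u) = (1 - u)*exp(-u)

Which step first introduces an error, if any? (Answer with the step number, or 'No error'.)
No error

All steps in this derivation are correct.
The final answer f'(u) = (1 - u)*exp(-u) is valid.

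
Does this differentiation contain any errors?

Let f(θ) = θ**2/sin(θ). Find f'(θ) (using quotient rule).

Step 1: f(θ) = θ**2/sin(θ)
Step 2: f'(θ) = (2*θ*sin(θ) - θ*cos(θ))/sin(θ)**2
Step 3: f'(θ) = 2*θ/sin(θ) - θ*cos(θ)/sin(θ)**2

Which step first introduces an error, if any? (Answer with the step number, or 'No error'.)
Step 2

Step 2 is incorrect due to a wrong exponent.
The step shows: (2*θ*sin(θ) - θ*cos(θ))/sin(θ)**2
The correct value should be: (-θ**2*cos(θ) + 2*θ*sin(θ))/sin(θ)**2

Explanation: The exponent 2 on θ was incorrectly written as 1: the term (-θ**2*cos(θ) + 2*θ*sin(θ))/sin(θ)**2 was incorrectly written as (2*θ*sin(θ) - θ*cos(θ))/sin(θ)**2
The later steps are derived from this incorrect expression, so the error originates in Step 2.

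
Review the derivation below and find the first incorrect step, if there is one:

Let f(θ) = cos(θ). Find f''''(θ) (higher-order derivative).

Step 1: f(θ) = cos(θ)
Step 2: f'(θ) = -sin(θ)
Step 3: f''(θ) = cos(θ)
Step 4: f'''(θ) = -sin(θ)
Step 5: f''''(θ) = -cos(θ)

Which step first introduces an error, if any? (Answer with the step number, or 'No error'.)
Step 3

Step 3 is incorrect due to a sign flip.
The step shows: cos(θ)
The correct value should be: -cos(θ)

Explanation: The sign of the whole expression was flipped: the term -cos(θ) was incorrectly written as cos(θ)
The later steps are derived from this incorrect expression, so the error originates in Step 3.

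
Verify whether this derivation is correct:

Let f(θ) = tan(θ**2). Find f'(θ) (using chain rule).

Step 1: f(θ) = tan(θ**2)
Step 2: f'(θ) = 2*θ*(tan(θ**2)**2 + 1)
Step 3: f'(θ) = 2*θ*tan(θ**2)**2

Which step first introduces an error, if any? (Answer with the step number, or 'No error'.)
Step 3

Step 3 is incorrect due to a dropped term.
The step shows: 2*θ*tan(θ**2)**2
The correct value should be: 2*θ*tan(θ**2)**2 + 2*θ

Explanation: A term was dropped: the term 2*θ was incorrectly omitted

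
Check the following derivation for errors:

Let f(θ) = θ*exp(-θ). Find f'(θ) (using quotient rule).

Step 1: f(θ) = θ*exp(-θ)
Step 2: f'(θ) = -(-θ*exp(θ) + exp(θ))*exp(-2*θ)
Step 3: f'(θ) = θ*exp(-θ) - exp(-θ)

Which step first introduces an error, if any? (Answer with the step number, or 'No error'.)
Step 2

Step 2 is incorrect due to a sign flip.
The step shows: -(-θ*exp(θ) + exp(θ))*exp(-2*θ)
The correct value should be: (-θ*exp(θ) + exp(θ))*exp(-2*θ)

Explanation: The sign of the whole expression was flipped: the term (-θ*exp(θ) + exp(θ))*exp(-2*θ) was incorrectly written as -(-θ*exp(θ) + exp(θ))*exp(-2*θ)
The later steps are derived from this incorrect expression, so the error originates in Step 2.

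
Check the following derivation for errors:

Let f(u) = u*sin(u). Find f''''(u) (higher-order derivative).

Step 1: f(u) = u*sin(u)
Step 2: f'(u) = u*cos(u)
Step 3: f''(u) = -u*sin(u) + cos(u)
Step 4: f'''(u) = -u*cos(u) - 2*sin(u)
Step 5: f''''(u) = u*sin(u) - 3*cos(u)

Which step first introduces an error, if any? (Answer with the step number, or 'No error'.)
Step 2

Step 2 is incorrect due to a dropped term.
The step shows: u*cos(u)
The correct value should be: u*cos(u) + sin(u)

Explanation: A term was dropped: the term sin(u) was incorrectly omitted
The later steps are derived from this incorrect expression, so the error originates in Step 2.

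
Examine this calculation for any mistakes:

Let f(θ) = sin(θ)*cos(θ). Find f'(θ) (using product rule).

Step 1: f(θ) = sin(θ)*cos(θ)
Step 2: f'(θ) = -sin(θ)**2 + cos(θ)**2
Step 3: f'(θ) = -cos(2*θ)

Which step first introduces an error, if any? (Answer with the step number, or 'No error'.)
Step 3

Step 3 is incorrect due to a sign flip.
The step shows: -cos(2*θ)
The correct value should be: cos(2*θ)

Explanation: The sign of the whole expression was flipped: the term cos(2*θ) was incorrectly written as -cos(2*θ)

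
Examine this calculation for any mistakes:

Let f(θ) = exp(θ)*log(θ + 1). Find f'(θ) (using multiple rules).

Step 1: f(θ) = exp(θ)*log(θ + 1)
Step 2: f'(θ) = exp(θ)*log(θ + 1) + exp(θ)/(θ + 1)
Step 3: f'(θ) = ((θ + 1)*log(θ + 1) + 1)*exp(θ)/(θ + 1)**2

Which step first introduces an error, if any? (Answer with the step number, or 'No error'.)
Step 3

Step 3 is incorrect due to a wrong exponent.
The step shows: ((θ + 1)*log(θ + 1) + 1)*exp(θ)/(θ + 1)**2
The correct value should be: ((θ + 1)*log(θ + 1) + 1)*exp(θ)/(θ + 1)

Explanation: The exponent -1 on θ + 1 was incorrectly written as -2: the term ((θ + 1)*log(θ + 1) + 1)*exp(θ)/(θ + 1) was incorrectly written as ((θ + 1)*log(θ + 1) + 1)*exp(θ)/(θ + 1)**2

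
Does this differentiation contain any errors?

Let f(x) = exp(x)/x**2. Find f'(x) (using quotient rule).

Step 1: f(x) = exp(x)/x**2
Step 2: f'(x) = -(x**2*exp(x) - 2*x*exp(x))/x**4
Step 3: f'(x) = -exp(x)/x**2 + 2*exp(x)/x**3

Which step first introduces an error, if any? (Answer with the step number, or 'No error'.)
Step 2

Step 2 is incorrect due to a sign flip.
The step shows: -(x**2*exp(x) - 2*x*exp(x))/x**4
The correct value should be: (x**2*exp(x) - 2*x*exp(x))/x**4

Explanation: The sign of the whole expression was flipped: the term (x**2*exp(x) - 2*x*exp(x))/x**4 was incorrectly written as -(x**2*exp(x) - 2*x*exp(x))/x**4
The later steps are derived from this incorrect expression, so the error originates in Step 2.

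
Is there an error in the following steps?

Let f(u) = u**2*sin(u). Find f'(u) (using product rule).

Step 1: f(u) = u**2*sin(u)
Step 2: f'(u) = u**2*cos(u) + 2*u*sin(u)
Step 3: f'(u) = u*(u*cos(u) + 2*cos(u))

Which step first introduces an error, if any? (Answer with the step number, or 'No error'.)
Step 3

Step 3 is incorrect due to a wrong trig function.
The step shows: u*(u*cos(u) + 2*cos(u))
The correct value should be: u*(u*cos(u) + 2*sin(u))

Explanation: sin(u) was incorrectly written as cos(u): the term u*(u*cos(u) + 2*sin(u)) was incorrectly written as u*(u*cos(u) + 2*cos(u))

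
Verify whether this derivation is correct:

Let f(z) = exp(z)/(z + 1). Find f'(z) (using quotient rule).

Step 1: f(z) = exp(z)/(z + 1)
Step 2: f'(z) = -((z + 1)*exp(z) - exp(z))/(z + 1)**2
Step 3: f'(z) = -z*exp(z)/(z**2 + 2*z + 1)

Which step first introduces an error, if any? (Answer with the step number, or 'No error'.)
Step 2

Step 2 is incorrect due to a sign flip.
The step shows: -((z + 1)*exp(z) - exp(z))/(z + 1)**2
The correct value should be: ((z + 1)*exp(z) - exp(z))/(z + 1)**2

Explanation: The sign of the whole expression was flipped: the term ((z + 1)*exp(z) - exp(z))/(z + 1)**2 was incorrectly written as -((z + 1)*exp(z) - exp(z))/(z + 1)**2
The later steps are derived from this incorrect expression, so the error originates in Step 2.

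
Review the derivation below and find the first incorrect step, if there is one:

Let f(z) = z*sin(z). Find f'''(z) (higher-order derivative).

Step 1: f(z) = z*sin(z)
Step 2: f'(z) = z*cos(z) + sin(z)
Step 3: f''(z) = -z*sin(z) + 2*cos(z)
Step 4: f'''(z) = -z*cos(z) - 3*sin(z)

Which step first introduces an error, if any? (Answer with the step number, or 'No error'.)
No error

All steps in this derivation are correct.
The final answer f'''(z) = -z*cos(z) - 3*sin(z) is valid.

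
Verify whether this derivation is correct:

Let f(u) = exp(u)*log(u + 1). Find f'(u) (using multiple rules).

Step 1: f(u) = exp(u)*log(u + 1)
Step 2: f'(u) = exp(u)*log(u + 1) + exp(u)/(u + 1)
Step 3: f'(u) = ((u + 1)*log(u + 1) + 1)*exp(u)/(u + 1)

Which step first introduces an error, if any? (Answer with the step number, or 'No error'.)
No error

All steps in this derivation are correct.
The final answer f'(u) = ((u + 1)*log(u + 1) + 1)*exp(u)/(u + 1) is valid.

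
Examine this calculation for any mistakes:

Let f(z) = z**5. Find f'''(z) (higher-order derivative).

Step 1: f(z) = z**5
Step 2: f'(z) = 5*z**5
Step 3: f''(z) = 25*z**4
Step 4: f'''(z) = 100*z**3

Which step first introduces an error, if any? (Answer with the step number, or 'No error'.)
Step 2

Step 2 is incorrect due to a wrong exponent.
The step shows: 5*z**5
The correct value should be: 5*z**4

Explanation: The exponent 4 on z was incorrectly written as 5: the term 5*z**4 was incorrectly written as 5*z**5
The later steps are derived from this incorrect expression, so the error originates in Step 2.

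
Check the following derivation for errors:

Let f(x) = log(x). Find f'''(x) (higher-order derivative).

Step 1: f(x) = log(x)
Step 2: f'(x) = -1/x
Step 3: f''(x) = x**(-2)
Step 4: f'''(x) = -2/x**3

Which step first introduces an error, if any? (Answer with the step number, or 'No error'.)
Step 2

Step 2 is incorrect due to a sign flip.
The step shows: -1/x
The correct value should be: 1/x

Explanation: The sign of the whole expression was flipped: the term 1/x was incorrectly written as -1/x
The later steps are derived from this incorrect expression, so the error originates in Step 2.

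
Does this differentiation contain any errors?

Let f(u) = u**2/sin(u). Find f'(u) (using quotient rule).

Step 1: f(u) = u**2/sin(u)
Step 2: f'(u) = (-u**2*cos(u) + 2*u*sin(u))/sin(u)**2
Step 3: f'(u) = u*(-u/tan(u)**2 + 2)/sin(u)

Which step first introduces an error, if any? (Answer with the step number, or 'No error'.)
Step 3

Step 3 is incorrect due to a wrong exponent.
The step shows: u*(-u/tan(u)**2 + 2)/sin(u)
The correct value should be: u*(-u/tan(u) + 2)/sin(u)

Explanation: The exponent -1 on tan(u) was incorrectly written as -2: the term u*(-u/tan(u) + 2)/sin(u) was incorrectly written as u*(-u/tan(u)**2 + 2)/sin(u)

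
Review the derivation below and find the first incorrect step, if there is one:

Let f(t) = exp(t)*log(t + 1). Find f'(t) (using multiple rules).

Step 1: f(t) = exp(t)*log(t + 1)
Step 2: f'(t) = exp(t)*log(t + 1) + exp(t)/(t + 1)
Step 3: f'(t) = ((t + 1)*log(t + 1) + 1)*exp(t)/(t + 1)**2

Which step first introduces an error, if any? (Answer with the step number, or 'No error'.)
Step 3

Step 3 is incorrect due to a wrong exponent.
The step shows: ((t + 1)*log(t + 1) + 1)*exp(t)/(t + 1)**2
The correct value should be: ((t + 1)*log(t + 1) + 1)*exp(t)/(t + 1)

Explanation: The exponent -1 on t + 1 was incorrectly written as -2: the term ((t + 1)*log(t + 1) + 1)*exp(t)/(t + 1) was incorrectly written as ((t + 1)*log(t + 1) + 1)*exp(t)/(t + 1)**2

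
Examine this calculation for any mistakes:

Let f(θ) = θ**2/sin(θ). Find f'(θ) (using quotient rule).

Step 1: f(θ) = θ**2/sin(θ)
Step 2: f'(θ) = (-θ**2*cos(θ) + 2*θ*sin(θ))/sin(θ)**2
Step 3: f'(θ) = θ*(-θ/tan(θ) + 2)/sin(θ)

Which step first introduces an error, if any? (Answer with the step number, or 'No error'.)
No error

All steps in this derivation are correct.
The final answer f'(θ) = θ*(-θ/tan(θ) + 2)/sin(θ) is valid.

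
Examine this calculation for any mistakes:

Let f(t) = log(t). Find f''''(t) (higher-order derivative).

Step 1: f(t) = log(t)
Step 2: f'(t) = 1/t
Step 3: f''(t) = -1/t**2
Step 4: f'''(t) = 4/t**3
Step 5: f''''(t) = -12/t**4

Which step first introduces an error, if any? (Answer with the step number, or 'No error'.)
Step 4

Step 4 is incorrect due to a wrong coefficient.
The step shows: 4/t**3
The correct value should be: 2/t**3

Explanation: The coefficient 2 was incorrectly written as 4: the term 2/t**3 was incorrectly written as 4/t**3
The later steps are derived from this incorrect expression, so the error originates in Step 4.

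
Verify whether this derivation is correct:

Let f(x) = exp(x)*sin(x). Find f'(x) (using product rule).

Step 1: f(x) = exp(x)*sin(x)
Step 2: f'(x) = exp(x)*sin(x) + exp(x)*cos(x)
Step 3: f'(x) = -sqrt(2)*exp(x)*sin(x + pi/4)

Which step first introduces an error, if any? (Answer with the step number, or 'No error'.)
Step 3

Step 3 is incorrect due to a sign flip.
The step shows: -sqrt(2)*exp(x)*sin(x + pi/4)
The correct value should be: sqrt(2)*exp(x)*sin(x + pi/4)

Explanation: The sign of the whole expression was flipped: the term sqrt(2)*exp(x)*sin(x + pi/4) was incorrectly written as -sqrt(2)*exp(x)*sin(x + pi/4)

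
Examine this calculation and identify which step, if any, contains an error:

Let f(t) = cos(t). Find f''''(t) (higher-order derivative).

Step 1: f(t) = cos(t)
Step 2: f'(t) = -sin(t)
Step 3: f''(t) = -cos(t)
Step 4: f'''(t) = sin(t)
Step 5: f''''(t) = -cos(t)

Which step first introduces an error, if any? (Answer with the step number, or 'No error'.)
Step 5

Step 5 is incorrect due to a sign flip.
The step shows: -cos(t)
The correct value should be: cos(t)

Explanation: The sign of the whole expression was flipped: the term cos(t) was incorrectly written as -cos(t)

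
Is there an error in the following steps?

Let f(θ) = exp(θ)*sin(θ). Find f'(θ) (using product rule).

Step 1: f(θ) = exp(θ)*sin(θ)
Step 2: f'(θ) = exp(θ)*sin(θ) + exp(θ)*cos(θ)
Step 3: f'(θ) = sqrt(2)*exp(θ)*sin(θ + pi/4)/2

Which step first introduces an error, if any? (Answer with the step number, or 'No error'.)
Step 3

Step 3 is incorrect due to a wrong exponent.
The step shows: sqrt(2)*exp(θ)*sin(θ + pi/4)/2
The correct value should be: sqrt(2)*exp(θ)*sin(θ + pi/4)

Explanation: The exponent 1/2 on 2 was incorrectly written as -1/2: the term sqrt(2)*exp(θ)*sin(θ + pi/4) was incorrectly written as sqrt(2)*exp(θ)*sin(θ + pi/4)/2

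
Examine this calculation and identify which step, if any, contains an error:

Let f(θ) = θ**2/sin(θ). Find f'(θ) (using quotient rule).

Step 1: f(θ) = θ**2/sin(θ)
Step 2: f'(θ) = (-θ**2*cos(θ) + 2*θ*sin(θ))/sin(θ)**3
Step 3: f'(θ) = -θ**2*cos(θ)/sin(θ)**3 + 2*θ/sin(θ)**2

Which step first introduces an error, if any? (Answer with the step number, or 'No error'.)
Step 2

Step 2 is incorrect due to a wrong exponent.
The step shows: (-θ**2*cos(θ) + 2*θ*sin(θ))/sin(θ)**3
The correct value should be: (-θ**2*cos(θ) + 2*θ*sin(θ))/sin(θ)**2

Explanation: The exponent -2 on sin(θ) was incorrectly written as -3: the term (-θ**2*cos(θ) + 2*θ*sin(θ))/sin(θ)**2 was incorrectly written as (-θ**2*cos(θ) + 2*θ*sin(θ))/sin(θ)**3
The later steps are derived from this incorrect expression, so the error originates in Step 2.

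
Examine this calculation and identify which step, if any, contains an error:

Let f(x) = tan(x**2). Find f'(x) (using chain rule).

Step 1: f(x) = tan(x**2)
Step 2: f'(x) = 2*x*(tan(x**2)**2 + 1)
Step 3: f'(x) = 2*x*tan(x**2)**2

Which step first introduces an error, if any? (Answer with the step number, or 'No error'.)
Step 3

Step 3 is incorrect due to a dropped term.
The step shows: 2*x*tan(x**2)**2
The correct value should be: 2*x*tan(x**2)**2 + 2*x

Explanation: A term was dropped: the term 2*x was incorrectly omitted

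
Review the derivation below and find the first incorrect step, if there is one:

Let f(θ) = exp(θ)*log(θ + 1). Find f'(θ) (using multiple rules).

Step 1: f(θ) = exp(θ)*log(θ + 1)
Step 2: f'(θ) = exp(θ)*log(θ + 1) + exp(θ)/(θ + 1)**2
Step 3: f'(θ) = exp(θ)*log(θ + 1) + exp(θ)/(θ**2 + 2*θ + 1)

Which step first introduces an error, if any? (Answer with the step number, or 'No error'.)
Step 2

Step 2 is incorrect due to a wrong exponent.
The step shows: exp(θ)*log(θ + 1) + exp(θ)/(θ + 1)**2
The correct value should be: exp(θ)*log(θ + 1) + exp(θ)/(θ + 1)

Explanation: The exponent -1 on θ + 1 was incorrectly written as -2: the term exp(θ)/(θ + 1) was incorrectly written as exp(θ)/(θ + 1)**2
The later steps are derived from this incorrect expression, so the error originates in Step 2.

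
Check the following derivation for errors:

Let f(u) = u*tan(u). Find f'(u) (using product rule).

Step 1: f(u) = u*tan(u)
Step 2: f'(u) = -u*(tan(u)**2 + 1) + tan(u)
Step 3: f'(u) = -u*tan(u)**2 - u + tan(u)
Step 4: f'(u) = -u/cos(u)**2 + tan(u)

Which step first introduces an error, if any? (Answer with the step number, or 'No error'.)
Step 2

Step 2 is incorrect due to a sign flip.
The step shows: -u*(tan(u)**2 + 1) + tan(u)
The correct value should be: u*(tan(u)**2 + 1) + tan(u)

Explanation: The sign of one term was flipped: the term u*(tan(u)**2 + 1) was incorrectly written as -u*(tan(u)**2 + 1)
The later steps are derived from this incorrect expression, so the error originates in Step 2.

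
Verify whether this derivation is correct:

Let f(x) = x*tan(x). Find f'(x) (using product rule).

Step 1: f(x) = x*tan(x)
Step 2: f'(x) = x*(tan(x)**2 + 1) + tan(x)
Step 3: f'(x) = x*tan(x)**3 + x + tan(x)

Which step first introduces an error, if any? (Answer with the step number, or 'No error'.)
Step 3

Step 3 is incorrect due to a wrong exponent.
The step shows: x*tan(x)**3 + x + tan(x)
The correct value should be: x*tan(x)**2 + x + tan(x)

Explanation: The exponent 2 on tan(x) was incorrectly written as 3: the term x*tan(x)**2 was incorrectly written as x*tan(x)**3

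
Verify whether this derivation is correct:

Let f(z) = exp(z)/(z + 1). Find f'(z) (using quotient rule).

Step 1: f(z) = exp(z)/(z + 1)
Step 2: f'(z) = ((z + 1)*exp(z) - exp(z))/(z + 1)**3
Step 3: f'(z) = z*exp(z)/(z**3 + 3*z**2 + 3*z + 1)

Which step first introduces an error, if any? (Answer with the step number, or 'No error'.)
Step 2

Step 2 is incorrect due to a wrong exponent.
The step shows: ((z + 1)*exp(z) - exp(z))/(z + 1)**3
The correct value should be: ((z + 1)*exp(z) - exp(z))/(z + 1)**2

Explanation: The exponent -2 on z + 1 was incorrectly written as -3: the term ((z + 1)*exp(z) - exp(z))/(z + 1)**2 was incorrectly written as ((z + 1)*exp(z) - exp(z))/(z + 1)**3
The later steps are derived from this incorrect expression, so the error originates in Step 2.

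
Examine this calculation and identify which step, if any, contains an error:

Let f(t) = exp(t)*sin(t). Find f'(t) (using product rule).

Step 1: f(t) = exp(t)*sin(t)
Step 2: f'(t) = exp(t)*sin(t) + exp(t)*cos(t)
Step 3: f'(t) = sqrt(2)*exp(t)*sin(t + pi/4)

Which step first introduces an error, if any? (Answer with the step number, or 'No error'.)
No error

All steps in this derivation are correct.
The final answer f'(t) = sqrt(2)*exp(t)*sin(t + pi/4) is valid.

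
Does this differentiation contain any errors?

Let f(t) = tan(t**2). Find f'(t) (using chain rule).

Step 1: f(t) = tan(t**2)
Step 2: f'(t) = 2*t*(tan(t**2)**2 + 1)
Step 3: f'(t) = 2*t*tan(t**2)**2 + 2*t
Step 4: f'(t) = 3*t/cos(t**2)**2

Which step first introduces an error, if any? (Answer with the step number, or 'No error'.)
Step 4

Step 4 is incorrect due to a wrong coefficient.
The step shows: 3*t/cos(t**2)**2
The correct value should be: 2*t/cos(t**2)**2

Explanation: The coefficient 2 was incorrectly written as 3: the term 2*t/cos(t**2)**2 was incorrectly written as 3*t/cos(t**2)**2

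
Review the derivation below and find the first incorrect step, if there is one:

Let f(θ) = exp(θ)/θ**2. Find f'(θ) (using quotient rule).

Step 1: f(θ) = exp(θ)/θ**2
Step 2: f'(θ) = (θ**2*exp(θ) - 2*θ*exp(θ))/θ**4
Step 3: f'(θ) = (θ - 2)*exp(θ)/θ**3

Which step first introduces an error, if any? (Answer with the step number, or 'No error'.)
No error

All steps in this derivation are correct.
The final answer f'(θ) = (θ - 2)*exp(θ)/θ**3 is valid.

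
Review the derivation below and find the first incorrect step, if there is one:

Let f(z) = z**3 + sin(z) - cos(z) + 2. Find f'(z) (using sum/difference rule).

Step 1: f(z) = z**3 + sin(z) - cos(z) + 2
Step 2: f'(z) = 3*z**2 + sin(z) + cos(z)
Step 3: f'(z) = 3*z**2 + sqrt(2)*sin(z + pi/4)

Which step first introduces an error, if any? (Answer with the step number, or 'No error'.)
No error

All steps in this derivation are correct.
The final answer f'(z) = 3*z**2 + sqrt(2)*sin(z + pi/4) is valid.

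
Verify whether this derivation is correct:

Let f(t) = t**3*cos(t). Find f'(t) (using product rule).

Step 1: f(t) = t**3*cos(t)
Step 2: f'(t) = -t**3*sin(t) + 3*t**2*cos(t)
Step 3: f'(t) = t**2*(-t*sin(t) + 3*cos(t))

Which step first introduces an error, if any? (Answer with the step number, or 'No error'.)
No error

All steps in this derivation are correct.
The final answer f'(t) = t**2*(-t*sin(t) + 3*cos(t)) is valid.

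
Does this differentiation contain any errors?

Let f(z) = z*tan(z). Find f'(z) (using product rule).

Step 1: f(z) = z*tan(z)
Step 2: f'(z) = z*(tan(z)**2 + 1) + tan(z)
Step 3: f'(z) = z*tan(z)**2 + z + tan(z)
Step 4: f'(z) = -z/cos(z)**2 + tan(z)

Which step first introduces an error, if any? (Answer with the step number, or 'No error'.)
Step 4

Step 4 is incorrect due to a sign flip.
The step shows: -z/cos(z)**2 + tan(z)
The correct value should be: z/cos(z)**2 + tan(z)

Explanation: The sign of one term was flipped: the term z/cos(z)**2 was incorrectly written as -z/cos(z)**2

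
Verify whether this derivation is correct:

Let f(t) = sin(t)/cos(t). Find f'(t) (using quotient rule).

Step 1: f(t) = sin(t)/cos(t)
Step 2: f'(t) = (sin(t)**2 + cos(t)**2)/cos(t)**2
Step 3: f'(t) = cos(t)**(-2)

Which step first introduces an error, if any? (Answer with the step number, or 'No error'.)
No error

All steps in this derivation are correct.
The final answer f'(t) = cos(t)**(-2) is valid.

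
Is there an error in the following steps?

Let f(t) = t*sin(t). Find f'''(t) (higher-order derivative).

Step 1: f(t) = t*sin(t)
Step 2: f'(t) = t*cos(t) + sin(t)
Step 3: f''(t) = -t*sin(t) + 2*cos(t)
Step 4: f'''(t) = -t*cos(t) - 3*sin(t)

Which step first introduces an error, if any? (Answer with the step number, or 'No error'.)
No error

All steps in this derivation are correct.
The final answer f'''(t) = -t*cos(t) - 3*sin(t) is valid.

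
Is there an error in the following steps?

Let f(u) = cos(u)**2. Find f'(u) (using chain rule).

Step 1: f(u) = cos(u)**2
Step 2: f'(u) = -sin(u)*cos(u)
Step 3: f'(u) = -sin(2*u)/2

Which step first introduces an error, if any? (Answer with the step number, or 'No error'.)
Step 2

Step 2 is incorrect due to a wrong coefficient.
The step shows: -sin(u)*cos(u)
The correct value should be: -2*sin(u)*cos(u)

Explanation: The coefficient -2 was incorrectly written as -1: the term -2*sin(u)*cos(u) was incorrectly written as -sin(u)*cos(u)
The later steps are derived from this incorrect expression, so the error originates in Step 2.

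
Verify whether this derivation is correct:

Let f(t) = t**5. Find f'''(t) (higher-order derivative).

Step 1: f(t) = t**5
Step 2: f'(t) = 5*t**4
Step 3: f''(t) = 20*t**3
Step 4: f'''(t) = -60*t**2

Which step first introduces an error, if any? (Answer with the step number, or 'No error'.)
Step 4

Step 4 is incorrect due to a sign flip.
The step shows: -60*t**2
The correct value should be: 60*t**2

Explanation: The sign of the whole expression was flipped: the term 60*t**2 was incorrectly written as -60*t**2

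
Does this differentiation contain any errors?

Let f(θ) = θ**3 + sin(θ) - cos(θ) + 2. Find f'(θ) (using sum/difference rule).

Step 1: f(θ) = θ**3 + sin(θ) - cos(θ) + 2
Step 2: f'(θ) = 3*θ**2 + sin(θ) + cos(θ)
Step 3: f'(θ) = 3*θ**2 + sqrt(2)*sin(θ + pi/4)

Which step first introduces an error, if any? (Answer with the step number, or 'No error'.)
No error

All steps in this derivation are correct.
The final answer f'(θ) = 3*θ**2 + sqrt(2)*sin(θ + pi/4) is valid.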